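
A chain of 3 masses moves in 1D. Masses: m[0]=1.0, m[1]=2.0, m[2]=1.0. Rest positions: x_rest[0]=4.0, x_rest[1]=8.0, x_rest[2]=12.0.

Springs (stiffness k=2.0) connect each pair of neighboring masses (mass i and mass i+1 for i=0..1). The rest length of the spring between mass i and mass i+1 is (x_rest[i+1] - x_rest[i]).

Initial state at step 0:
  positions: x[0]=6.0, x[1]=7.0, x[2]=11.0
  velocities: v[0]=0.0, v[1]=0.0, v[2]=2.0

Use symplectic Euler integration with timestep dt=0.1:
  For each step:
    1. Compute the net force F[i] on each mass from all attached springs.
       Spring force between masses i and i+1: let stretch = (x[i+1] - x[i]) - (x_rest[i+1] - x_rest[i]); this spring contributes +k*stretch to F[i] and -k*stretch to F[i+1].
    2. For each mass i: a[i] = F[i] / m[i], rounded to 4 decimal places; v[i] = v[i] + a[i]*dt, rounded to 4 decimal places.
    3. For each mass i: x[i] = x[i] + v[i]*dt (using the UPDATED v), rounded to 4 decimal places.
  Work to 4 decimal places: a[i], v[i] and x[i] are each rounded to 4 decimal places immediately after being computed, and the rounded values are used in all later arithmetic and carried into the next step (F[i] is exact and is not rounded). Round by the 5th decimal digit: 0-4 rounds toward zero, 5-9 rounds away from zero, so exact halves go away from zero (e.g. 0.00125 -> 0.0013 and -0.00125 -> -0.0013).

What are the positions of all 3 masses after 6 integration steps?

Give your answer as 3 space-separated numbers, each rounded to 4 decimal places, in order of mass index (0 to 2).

Step 0: x=[6.0000 7.0000 11.0000] v=[0.0000 0.0000 2.0000]
Step 1: x=[5.9400 7.0300 11.2000] v=[-0.6000 0.3000 2.0000]
Step 2: x=[5.8218 7.0908 11.3966] v=[-1.1820 0.6080 1.9660]
Step 3: x=[5.6490 7.1820 11.5871] v=[-1.7282 0.9117 1.9048]
Step 4: x=[5.4268 7.3019 11.7695] v=[-2.2216 1.1989 1.8238]
Step 5: x=[5.1621 7.4477 11.9425] v=[-2.6466 1.4582 1.7303]
Step 6: x=[4.8632 7.6156 12.1056] v=[-2.9895 1.6791 1.6313]

Answer: 4.8632 7.6156 12.1056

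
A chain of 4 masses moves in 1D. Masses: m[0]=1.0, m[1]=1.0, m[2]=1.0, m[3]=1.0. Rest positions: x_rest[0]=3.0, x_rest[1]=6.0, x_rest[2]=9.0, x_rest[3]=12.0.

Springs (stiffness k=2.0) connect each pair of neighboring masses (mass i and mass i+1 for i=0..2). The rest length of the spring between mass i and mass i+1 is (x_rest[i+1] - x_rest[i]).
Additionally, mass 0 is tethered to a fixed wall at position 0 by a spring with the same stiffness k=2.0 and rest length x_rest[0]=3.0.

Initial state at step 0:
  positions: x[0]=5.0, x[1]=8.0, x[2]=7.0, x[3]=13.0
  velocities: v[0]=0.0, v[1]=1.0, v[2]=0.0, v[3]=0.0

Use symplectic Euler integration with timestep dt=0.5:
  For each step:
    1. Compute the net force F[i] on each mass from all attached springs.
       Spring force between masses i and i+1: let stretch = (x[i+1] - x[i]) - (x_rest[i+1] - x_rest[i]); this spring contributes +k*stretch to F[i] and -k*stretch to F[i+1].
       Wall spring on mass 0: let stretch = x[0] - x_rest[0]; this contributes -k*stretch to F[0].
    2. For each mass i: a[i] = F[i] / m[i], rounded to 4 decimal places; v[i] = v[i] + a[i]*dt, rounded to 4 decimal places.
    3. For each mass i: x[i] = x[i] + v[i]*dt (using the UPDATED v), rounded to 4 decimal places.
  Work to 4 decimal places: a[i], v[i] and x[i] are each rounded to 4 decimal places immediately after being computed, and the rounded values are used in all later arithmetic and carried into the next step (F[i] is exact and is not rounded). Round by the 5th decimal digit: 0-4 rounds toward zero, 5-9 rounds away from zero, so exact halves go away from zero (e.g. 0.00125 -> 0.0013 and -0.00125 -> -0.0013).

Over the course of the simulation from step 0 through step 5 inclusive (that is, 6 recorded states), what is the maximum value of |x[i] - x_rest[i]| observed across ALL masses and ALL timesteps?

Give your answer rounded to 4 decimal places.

Answer: 3.5000

Derivation:
Step 0: x=[5.0000 8.0000 7.0000 13.0000] v=[0.0000 1.0000 0.0000 0.0000]
Step 1: x=[4.0000 6.5000 10.5000 11.5000] v=[-2.0000 -3.0000 7.0000 -3.0000]
Step 2: x=[2.2500 5.7500 12.5000 11.0000] v=[-3.5000 -1.5000 4.0000 -1.0000]
Step 3: x=[1.1250 6.6250 10.3750 12.7500] v=[-2.2500 1.7500 -4.2500 3.5000]
Step 4: x=[2.1875 6.6250 7.5625 14.8125] v=[2.1250 0.0000 -5.6250 4.1250]
Step 5: x=[4.3750 4.8750 7.9063 14.7500] v=[4.3750 -3.5000 0.6875 -0.1250]
Max displacement = 3.5000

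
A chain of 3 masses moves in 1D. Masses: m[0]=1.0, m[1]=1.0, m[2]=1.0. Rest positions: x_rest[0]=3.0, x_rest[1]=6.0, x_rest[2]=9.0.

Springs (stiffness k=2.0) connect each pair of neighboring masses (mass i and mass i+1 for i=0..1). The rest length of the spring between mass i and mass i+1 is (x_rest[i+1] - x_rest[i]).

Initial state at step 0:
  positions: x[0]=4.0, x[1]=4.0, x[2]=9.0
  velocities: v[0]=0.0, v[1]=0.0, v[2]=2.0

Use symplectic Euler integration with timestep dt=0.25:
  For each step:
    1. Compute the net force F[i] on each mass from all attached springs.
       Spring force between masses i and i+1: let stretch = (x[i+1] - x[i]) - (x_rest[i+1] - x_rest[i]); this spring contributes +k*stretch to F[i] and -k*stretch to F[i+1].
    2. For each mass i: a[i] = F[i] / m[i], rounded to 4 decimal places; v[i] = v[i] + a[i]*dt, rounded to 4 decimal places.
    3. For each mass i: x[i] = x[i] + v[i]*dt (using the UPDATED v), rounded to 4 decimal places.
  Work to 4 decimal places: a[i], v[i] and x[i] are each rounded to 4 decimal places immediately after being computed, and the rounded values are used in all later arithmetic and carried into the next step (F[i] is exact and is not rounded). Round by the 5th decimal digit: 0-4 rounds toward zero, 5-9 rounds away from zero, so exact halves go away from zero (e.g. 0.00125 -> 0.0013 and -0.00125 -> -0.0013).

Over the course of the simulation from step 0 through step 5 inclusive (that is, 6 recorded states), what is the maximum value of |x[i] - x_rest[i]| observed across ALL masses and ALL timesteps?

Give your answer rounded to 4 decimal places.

Step 0: x=[4.0000 4.0000 9.0000] v=[0.0000 0.0000 2.0000]
Step 1: x=[3.6250 4.6250 9.2500] v=[-1.5000 2.5000 1.0000]
Step 2: x=[3.0000 5.7031 9.2969] v=[-2.5000 4.3125 0.1875]
Step 3: x=[2.3379 6.8926 9.2696] v=[-2.6485 4.7579 -0.1094]
Step 4: x=[1.8701 7.8099 9.3201] v=[-1.8712 3.6691 0.2021]
Step 5: x=[1.7698 8.1735 9.5569] v=[-0.4013 1.4543 0.9470]
Max displacement = 2.1735

Answer: 2.1735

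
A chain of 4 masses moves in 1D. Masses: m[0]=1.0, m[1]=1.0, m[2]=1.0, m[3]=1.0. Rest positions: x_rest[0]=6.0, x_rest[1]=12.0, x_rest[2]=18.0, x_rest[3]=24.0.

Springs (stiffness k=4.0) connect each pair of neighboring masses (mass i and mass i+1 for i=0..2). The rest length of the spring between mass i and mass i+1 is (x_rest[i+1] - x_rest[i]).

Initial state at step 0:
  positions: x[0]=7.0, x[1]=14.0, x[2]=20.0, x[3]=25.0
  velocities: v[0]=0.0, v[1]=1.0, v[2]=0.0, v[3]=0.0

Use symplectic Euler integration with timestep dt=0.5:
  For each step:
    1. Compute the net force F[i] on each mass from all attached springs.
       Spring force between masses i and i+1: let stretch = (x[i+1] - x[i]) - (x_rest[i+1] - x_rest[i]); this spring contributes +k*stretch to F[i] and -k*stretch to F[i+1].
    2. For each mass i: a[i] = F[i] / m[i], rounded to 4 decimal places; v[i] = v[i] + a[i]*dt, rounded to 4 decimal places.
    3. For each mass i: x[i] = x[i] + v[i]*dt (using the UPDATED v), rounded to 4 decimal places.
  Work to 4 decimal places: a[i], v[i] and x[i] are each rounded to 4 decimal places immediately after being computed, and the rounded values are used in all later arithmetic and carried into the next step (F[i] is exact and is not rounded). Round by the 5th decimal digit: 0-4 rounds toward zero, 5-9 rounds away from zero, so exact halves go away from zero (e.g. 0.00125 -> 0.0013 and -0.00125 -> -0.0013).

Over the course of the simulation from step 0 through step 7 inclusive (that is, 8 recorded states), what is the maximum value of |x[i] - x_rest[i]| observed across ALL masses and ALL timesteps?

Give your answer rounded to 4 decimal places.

Step 0: x=[7.0000 14.0000 20.0000 25.0000] v=[0.0000 1.0000 0.0000 0.0000]
Step 1: x=[8.0000 13.5000 19.0000 26.0000] v=[2.0000 -1.0000 -2.0000 2.0000]
Step 2: x=[8.5000 13.0000 19.5000 26.0000] v=[1.0000 -1.0000 1.0000 0.0000]
Step 3: x=[7.5000 14.5000 20.0000 25.5000] v=[-2.0000 3.0000 1.0000 -1.0000]
Step 4: x=[7.5000 14.5000 20.5000 25.5000] v=[0.0000 0.0000 1.0000 0.0000]
Step 5: x=[8.5000 13.5000 20.0000 26.5000] v=[2.0000 -2.0000 -1.0000 2.0000]
Step 6: x=[8.5000 14.0000 19.5000 27.0000] v=[0.0000 1.0000 -1.0000 1.0000]
Step 7: x=[8.0000 14.5000 21.0000 26.0000] v=[-1.0000 1.0000 3.0000 -2.0000]
Max displacement = 3.0000

Answer: 3.0000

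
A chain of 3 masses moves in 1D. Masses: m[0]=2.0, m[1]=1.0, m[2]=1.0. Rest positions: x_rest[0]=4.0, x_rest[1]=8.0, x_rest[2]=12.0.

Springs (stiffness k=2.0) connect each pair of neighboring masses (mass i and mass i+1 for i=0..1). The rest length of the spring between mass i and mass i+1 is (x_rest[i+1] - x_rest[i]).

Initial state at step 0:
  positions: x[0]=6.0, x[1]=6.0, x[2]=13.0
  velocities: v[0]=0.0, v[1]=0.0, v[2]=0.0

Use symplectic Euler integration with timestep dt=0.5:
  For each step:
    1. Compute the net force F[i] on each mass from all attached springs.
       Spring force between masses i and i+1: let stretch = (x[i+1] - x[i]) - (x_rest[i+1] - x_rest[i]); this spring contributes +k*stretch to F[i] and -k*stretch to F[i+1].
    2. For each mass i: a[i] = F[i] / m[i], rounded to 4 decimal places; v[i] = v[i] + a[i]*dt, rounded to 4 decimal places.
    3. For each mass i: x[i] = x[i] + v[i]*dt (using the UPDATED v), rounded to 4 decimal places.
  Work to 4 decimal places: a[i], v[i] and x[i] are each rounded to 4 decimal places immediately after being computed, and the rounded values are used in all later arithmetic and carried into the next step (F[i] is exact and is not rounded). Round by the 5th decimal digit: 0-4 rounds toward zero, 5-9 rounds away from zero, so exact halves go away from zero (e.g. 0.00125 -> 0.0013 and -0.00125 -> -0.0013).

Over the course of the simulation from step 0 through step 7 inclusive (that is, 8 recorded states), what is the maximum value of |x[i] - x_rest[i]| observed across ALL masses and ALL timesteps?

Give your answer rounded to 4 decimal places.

Answer: 3.8119

Derivation:
Step 0: x=[6.0000 6.0000 13.0000] v=[0.0000 0.0000 0.0000]
Step 1: x=[5.0000 9.5000 11.5000] v=[-2.0000 7.0000 -3.0000]
Step 2: x=[4.1250 11.7500 11.0000] v=[-1.7500 4.5000 -1.0000]
Step 3: x=[4.1563 9.8125 12.8750] v=[0.0625 -3.8750 3.7500]
Step 4: x=[4.6016 6.5782 15.2188] v=[0.8906 -6.4687 4.6875]
Step 5: x=[4.5411 6.6759 15.2423] v=[-0.1211 0.1953 0.0469]
Step 6: x=[4.0143 9.9894 12.9826] v=[-1.0537 6.6269 -4.5195]
Step 7: x=[3.9812 11.8119 11.2263] v=[-0.0662 3.6450 -3.5127]
Max displacement = 3.8119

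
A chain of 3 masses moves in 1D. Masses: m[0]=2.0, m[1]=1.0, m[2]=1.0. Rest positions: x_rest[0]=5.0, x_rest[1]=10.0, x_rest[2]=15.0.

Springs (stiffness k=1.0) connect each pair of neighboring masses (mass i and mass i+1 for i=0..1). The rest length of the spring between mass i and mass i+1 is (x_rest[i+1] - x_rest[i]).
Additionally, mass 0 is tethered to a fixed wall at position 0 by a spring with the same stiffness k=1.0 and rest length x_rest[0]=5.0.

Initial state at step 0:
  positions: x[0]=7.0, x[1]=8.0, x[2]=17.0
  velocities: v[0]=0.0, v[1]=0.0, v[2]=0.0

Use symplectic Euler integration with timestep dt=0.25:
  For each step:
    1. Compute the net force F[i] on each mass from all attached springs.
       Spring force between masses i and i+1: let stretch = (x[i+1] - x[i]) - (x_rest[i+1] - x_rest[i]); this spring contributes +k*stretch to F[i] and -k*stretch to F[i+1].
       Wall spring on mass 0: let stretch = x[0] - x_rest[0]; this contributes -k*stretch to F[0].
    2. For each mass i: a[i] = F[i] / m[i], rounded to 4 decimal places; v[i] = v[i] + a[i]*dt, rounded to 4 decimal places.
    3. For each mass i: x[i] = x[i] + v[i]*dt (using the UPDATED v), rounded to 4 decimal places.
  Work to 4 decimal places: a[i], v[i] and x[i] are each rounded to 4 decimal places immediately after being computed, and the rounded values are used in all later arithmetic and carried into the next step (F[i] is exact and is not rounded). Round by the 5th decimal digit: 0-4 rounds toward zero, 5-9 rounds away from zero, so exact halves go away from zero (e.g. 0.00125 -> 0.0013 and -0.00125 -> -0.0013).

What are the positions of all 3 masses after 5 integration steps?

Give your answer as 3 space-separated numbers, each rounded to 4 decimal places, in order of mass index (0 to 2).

Step 0: x=[7.0000 8.0000 17.0000] v=[0.0000 0.0000 0.0000]
Step 1: x=[6.8125 8.5000 16.7500] v=[-0.7500 2.0000 -1.0000]
Step 2: x=[6.4649 9.4102 16.2969] v=[-1.3906 3.6406 -1.8125]
Step 3: x=[6.0073 10.5667 15.7259] v=[-1.8306 4.6260 -2.2842]
Step 4: x=[5.5044 11.7607 15.1449] v=[-2.0116 4.7760 -2.3240]
Step 5: x=[5.0250 12.7752 14.6649] v=[-1.9176 4.0580 -1.9201]

Answer: 5.0250 12.7752 14.6649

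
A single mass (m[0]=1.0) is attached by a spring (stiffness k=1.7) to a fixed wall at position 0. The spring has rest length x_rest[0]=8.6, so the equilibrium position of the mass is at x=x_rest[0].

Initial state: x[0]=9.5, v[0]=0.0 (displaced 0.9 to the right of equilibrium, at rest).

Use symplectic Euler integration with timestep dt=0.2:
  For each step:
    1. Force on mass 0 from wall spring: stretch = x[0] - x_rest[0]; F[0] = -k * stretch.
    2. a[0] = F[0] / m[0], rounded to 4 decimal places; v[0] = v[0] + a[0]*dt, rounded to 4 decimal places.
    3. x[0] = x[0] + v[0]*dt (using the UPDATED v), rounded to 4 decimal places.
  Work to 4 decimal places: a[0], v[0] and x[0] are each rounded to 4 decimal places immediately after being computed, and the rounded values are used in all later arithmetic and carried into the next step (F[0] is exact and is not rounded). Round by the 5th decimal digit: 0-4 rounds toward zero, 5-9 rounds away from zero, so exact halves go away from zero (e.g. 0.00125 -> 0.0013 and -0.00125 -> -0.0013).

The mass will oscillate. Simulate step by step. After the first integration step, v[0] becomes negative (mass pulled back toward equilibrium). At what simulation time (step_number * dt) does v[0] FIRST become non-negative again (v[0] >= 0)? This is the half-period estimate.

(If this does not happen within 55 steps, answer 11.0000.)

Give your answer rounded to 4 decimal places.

Answer: 2.6000

Derivation:
Step 0: x=[9.5000] v=[0.0000]
Step 1: x=[9.4388] v=[-0.3060]
Step 2: x=[9.3206] v=[-0.5912]
Step 3: x=[9.1534] v=[-0.8362]
Step 4: x=[8.9485] v=[-1.0244]
Step 5: x=[8.7199] v=[-1.1429]
Step 6: x=[8.4832] v=[-1.1837]
Step 7: x=[8.2544] v=[-1.1440]
Step 8: x=[8.0491] v=[-1.0265]
Step 9: x=[7.8813] v=[-0.8392]
Step 10: x=[7.7623] v=[-0.5948]
Step 11: x=[7.7003] v=[-0.3100]
Step 12: x=[7.6995] v=[-0.0041]
Step 13: x=[7.7599] v=[0.3021]
First v>=0 after going negative at step 13, time=2.6000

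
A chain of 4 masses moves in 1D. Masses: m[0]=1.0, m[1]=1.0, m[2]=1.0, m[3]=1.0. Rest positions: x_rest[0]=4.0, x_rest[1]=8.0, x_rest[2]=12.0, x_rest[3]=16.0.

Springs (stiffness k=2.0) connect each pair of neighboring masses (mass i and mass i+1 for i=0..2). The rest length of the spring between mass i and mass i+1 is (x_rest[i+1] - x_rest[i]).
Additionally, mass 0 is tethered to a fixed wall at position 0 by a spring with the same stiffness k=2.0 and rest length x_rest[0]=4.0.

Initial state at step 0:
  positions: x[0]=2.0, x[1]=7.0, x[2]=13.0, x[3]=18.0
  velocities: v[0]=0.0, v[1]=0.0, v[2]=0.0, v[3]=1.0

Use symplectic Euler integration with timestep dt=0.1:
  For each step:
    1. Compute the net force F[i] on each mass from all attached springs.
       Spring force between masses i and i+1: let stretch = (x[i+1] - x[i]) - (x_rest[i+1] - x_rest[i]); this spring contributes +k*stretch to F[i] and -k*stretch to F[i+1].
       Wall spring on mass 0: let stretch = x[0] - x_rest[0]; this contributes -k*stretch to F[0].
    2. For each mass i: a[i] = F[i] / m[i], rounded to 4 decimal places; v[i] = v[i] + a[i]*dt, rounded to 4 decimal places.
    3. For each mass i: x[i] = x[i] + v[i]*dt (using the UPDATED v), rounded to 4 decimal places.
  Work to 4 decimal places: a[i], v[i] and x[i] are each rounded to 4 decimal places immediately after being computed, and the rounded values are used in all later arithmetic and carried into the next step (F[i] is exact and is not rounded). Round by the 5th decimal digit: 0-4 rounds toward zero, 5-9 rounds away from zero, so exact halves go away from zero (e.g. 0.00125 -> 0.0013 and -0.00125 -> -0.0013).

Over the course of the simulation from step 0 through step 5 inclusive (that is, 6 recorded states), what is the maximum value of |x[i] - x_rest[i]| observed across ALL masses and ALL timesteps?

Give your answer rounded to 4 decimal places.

Step 0: x=[2.0000 7.0000 13.0000 18.0000] v=[0.0000 0.0000 0.0000 1.0000]
Step 1: x=[2.0600 7.0200 12.9800 18.0800] v=[0.6000 0.2000 -0.2000 0.8000]
Step 2: x=[2.1780 7.0600 12.9428 18.1380] v=[1.1800 0.4000 -0.3720 0.5800]
Step 3: x=[2.3501 7.1200 12.8919 18.1721] v=[1.7208 0.6002 -0.5095 0.3410]
Step 4: x=[2.5706 7.2001 12.8311 18.1806] v=[2.2048 0.8006 -0.6078 0.0850]
Step 5: x=[2.8323 7.3002 12.7647 18.1621] v=[2.6166 1.0009 -0.6641 -0.1849]
Max displacement = 2.1806

Answer: 2.1806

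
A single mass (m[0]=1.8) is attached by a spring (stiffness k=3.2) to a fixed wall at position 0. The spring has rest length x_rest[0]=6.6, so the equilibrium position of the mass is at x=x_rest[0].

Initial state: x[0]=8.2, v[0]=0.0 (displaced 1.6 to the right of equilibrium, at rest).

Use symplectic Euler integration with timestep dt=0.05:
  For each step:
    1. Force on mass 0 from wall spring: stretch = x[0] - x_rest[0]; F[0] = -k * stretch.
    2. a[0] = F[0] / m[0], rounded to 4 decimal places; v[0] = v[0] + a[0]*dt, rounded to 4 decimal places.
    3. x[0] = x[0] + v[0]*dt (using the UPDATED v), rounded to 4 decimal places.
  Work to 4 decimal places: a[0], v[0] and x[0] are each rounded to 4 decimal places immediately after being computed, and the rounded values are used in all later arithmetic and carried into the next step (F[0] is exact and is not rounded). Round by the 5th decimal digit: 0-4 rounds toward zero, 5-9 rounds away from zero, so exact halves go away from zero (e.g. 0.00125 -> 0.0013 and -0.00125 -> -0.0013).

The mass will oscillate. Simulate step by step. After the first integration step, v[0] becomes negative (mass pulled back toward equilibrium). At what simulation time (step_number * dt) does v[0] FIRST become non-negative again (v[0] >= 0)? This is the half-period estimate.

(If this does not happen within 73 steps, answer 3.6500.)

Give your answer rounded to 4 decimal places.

Step 0: x=[8.2000] v=[0.0000]
Step 1: x=[8.1929] v=[-0.1422]
Step 2: x=[8.1787] v=[-0.2838]
Step 3: x=[8.1575] v=[-0.4241]
Step 4: x=[8.1294] v=[-0.5625]
Step 5: x=[8.0945] v=[-0.6984]
Step 6: x=[8.0529] v=[-0.8312]
Step 7: x=[8.0049] v=[-0.9603]
Step 8: x=[7.9506] v=[-1.0852]
Step 9: x=[7.8903] v=[-1.2053]
Step 10: x=[7.8243] v=[-1.3200]
Step 11: x=[7.7529] v=[-1.4288]
Step 12: x=[7.6763] v=[-1.5313]
Step 13: x=[7.5950] v=[-1.6270]
Step 14: x=[7.5092] v=[-1.7154]
Step 15: x=[7.4194] v=[-1.7962]
Step 16: x=[7.3260] v=[-1.8690]
Step 17: x=[7.2293] v=[-1.9335]
Step 18: x=[7.1298] v=[-1.9894]
Step 19: x=[7.0280] v=[-2.0365]
Step 20: x=[6.9243] v=[-2.0745]
Step 21: x=[6.8191] v=[-2.1033]
Step 22: x=[6.7130] v=[-2.1228]
Step 23: x=[6.6064] v=[-2.1328]
Step 24: x=[6.4997] v=[-2.1334]
Step 25: x=[6.3935] v=[-2.1245]
Step 26: x=[6.2882] v=[-2.1061]
Step 27: x=[6.1843] v=[-2.0784]
Step 28: x=[6.0822] v=[-2.0415]
Step 29: x=[5.9824] v=[-1.9955]
Step 30: x=[5.8854] v=[-1.9406]
Step 31: x=[5.7915] v=[-1.8771]
Step 32: x=[5.7012] v=[-1.8052]
Step 33: x=[5.6149] v=[-1.7253]
Step 34: x=[5.5330] v=[-1.6377]
Step 35: x=[5.4559] v=[-1.5429]
Step 36: x=[5.3838] v=[-1.4412]
Step 37: x=[5.3171] v=[-1.3331]
Step 38: x=[5.2561] v=[-1.2191]
Step 39: x=[5.2011] v=[-1.0996]
Step 40: x=[5.1523] v=[-0.9753]
Step 41: x=[5.1100] v=[-0.8466]
Step 42: x=[5.0743] v=[-0.7142]
Step 43: x=[5.0454] v=[-0.5786]
Step 44: x=[5.0234] v=[-0.4404]
Step 45: x=[5.0084] v=[-0.3003]
Step 46: x=[5.0005] v=[-0.1588]
Step 47: x=[4.9997] v=[-0.0166]
Step 48: x=[5.0060] v=[0.1257]
First v>=0 after going negative at step 48, time=2.4000

Answer: 2.4000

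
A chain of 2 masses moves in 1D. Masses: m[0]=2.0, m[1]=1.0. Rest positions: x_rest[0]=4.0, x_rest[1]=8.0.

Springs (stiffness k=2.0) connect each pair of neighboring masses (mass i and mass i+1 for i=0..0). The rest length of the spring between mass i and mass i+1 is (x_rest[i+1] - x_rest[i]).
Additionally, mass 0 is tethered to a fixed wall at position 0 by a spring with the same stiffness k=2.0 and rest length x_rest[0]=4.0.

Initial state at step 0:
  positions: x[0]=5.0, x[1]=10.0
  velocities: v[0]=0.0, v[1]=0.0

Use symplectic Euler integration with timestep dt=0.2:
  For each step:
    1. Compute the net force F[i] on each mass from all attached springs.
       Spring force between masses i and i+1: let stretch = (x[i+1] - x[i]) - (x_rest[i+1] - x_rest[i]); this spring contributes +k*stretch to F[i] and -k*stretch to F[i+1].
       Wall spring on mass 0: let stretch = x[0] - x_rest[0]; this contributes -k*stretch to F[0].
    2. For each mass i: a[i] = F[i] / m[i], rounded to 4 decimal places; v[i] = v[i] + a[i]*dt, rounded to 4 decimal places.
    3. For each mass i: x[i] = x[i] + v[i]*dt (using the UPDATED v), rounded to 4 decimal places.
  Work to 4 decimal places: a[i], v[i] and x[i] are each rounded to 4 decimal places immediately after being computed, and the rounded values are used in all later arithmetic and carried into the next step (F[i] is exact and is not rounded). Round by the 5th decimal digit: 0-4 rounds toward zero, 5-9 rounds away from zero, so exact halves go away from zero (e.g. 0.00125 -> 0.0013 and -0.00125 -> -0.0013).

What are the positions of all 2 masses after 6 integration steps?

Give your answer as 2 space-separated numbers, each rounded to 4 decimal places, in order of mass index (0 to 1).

Step 0: x=[5.0000 10.0000] v=[0.0000 0.0000]
Step 1: x=[5.0000 9.9200] v=[0.0000 -0.4000]
Step 2: x=[4.9968 9.7664] v=[-0.0160 -0.7680]
Step 3: x=[4.9845 9.5512] v=[-0.0614 -1.0758]
Step 4: x=[4.9555 9.2907] v=[-0.1450 -1.3025]
Step 5: x=[4.9017 9.0034] v=[-0.2691 -1.4366]
Step 6: x=[4.8159 8.7079] v=[-0.4291 -1.4773]

Answer: 4.8159 8.7079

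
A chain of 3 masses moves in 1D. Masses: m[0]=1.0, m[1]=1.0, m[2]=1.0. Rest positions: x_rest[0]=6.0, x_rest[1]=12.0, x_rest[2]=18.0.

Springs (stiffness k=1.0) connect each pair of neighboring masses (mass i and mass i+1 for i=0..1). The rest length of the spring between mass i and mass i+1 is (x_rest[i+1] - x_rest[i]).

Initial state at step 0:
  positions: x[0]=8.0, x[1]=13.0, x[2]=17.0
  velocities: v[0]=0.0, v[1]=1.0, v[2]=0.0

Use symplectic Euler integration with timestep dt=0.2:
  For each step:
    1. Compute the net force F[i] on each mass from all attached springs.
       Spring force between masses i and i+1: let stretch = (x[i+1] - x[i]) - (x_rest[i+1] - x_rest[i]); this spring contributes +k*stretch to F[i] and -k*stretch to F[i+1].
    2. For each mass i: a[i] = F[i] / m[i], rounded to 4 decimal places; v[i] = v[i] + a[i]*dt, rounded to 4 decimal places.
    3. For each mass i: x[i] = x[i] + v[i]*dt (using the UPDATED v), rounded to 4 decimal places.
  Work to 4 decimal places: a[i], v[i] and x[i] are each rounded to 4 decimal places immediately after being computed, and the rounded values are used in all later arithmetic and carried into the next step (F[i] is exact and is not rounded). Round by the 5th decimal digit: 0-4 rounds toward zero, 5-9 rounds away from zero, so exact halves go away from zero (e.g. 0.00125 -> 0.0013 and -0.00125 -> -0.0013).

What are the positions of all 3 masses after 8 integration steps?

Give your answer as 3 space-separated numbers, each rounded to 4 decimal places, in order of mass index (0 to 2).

Step 0: x=[8.0000 13.0000 17.0000] v=[0.0000 1.0000 0.0000]
Step 1: x=[7.9600 13.1600 17.0800] v=[-0.2000 0.8000 0.4000]
Step 2: x=[7.8880 13.2688 17.2432] v=[-0.3600 0.5440 0.8160]
Step 3: x=[7.7912 13.3213 17.4874] v=[-0.4838 0.2627 1.2211]
Step 4: x=[7.6756 13.3193 17.8050] v=[-0.5778 -0.0101 1.5879]
Step 5: x=[7.5458 13.2710 18.1832] v=[-0.6491 -0.2417 1.8908]
Step 6: x=[7.4050 13.1901 18.6049] v=[-0.7041 -0.4043 2.1084]
Step 7: x=[7.2556 13.0944 19.0500] v=[-0.7471 -0.4784 2.2254]
Step 8: x=[7.0997 13.0034 19.4969] v=[-0.7793 -0.4550 2.2343]

Answer: 7.0997 13.0034 19.4969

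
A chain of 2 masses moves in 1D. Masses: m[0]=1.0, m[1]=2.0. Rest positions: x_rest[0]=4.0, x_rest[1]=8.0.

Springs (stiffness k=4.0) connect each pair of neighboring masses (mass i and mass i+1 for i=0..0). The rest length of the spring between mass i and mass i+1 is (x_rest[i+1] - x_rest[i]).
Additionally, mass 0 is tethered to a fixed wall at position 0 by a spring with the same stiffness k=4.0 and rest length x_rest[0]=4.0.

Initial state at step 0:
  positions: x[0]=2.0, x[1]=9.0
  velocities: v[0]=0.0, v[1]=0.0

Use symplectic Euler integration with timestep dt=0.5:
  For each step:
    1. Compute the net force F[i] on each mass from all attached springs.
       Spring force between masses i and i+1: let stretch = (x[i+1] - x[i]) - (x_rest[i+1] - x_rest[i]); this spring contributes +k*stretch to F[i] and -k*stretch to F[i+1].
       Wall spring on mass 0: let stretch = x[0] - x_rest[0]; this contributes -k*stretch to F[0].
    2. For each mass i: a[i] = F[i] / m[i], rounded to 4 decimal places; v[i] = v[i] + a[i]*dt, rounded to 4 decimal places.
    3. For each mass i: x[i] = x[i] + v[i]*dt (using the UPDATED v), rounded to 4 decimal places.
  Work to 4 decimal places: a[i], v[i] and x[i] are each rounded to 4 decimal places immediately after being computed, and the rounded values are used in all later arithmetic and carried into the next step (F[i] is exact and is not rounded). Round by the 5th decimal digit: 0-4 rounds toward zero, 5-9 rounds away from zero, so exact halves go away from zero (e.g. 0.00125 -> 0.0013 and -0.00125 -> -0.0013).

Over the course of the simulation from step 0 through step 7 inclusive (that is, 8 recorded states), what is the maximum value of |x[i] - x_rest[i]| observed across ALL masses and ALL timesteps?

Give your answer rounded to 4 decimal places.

Answer: 3.4531

Derivation:
Step 0: x=[2.0000 9.0000] v=[0.0000 0.0000]
Step 1: x=[7.0000 7.5000] v=[10.0000 -3.0000]
Step 2: x=[5.5000 7.7500] v=[-3.0000 0.5000]
Step 3: x=[0.7500 8.8750] v=[-9.5000 2.2500]
Step 4: x=[3.3750 7.9375] v=[5.2500 -1.8750]
Step 5: x=[7.1875 6.7188] v=[7.6250 -2.4375]
Step 6: x=[3.3438 7.7344] v=[-7.6874 2.0312]
Step 7: x=[0.5469 8.5547] v=[-5.5938 1.6406]
Max displacement = 3.4531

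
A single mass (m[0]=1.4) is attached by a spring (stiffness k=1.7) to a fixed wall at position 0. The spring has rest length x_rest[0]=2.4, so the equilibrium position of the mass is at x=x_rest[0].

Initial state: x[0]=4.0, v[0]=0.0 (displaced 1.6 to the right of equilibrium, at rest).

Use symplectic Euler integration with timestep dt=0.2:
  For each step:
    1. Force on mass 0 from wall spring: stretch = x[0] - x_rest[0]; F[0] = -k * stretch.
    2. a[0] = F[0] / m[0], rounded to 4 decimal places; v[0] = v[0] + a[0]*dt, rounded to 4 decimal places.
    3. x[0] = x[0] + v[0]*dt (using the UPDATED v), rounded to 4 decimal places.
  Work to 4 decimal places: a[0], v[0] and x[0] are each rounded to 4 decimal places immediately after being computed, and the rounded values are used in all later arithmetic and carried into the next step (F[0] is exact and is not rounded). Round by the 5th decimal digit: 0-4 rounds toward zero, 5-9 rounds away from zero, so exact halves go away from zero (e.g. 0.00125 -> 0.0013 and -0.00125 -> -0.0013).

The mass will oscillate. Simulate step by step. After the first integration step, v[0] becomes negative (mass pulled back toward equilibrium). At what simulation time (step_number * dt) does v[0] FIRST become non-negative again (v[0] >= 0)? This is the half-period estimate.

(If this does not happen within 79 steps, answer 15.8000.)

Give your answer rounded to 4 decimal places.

Step 0: x=[4.0000] v=[0.0000]
Step 1: x=[3.9223] v=[-0.3886]
Step 2: x=[3.7706] v=[-0.7583]
Step 3: x=[3.5524] v=[-1.0912]
Step 4: x=[3.2782] v=[-1.3711]
Step 5: x=[2.9613] v=[-1.5844]
Step 6: x=[2.6172] v=[-1.7207]
Step 7: x=[2.2625] v=[-1.7734]
Step 8: x=[1.9145] v=[-1.7400]
Step 9: x=[1.5901] v=[-1.6221]
Step 10: x=[1.3050] v=[-1.4254]
Step 11: x=[1.0731] v=[-1.1595]
Step 12: x=[0.9056] v=[-0.8373]
Step 13: x=[0.8107] v=[-0.4744]
Step 14: x=[0.7930] v=[-0.0884]
Step 15: x=[0.8534] v=[0.3019]
First v>=0 after going negative at step 15, time=3.0000

Answer: 3.0000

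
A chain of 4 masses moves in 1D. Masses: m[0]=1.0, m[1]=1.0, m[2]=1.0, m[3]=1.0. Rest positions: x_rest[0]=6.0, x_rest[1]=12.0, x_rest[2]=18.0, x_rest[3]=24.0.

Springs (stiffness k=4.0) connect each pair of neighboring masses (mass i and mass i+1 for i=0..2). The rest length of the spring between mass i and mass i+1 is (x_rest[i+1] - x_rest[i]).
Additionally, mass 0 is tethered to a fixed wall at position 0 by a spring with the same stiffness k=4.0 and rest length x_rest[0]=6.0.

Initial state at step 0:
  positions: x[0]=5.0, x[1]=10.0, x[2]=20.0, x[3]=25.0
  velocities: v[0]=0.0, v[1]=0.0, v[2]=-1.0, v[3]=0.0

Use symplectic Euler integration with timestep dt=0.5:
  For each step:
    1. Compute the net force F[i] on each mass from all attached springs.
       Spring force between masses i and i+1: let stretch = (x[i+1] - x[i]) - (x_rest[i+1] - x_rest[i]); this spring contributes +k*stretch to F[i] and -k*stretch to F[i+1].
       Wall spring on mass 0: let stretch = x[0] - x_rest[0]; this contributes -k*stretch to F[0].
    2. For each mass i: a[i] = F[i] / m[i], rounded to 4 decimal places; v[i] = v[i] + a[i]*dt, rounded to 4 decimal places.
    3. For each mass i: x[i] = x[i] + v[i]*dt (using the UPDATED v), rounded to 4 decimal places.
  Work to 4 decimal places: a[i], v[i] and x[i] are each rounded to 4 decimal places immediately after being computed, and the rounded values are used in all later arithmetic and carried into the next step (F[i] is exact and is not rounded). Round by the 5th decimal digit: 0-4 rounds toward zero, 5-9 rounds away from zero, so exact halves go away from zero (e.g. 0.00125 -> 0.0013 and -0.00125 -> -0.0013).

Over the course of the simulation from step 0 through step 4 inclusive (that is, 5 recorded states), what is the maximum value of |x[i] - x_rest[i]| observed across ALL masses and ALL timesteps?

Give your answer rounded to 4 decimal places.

Step 0: x=[5.0000 10.0000 20.0000 25.0000] v=[0.0000 0.0000 -1.0000 0.0000]
Step 1: x=[5.0000 15.0000 14.5000 26.0000] v=[0.0000 10.0000 -11.0000 2.0000]
Step 2: x=[10.0000 9.5000 21.0000 21.5000] v=[10.0000 -11.0000 13.0000 -9.0000]
Step 3: x=[4.5000 16.0000 16.5000 22.5000] v=[-11.0000 13.0000 -9.0000 2.0000]
Step 4: x=[6.0000 11.5000 17.5000 23.5000] v=[3.0000 -9.0000 2.0000 2.0000]
Max displacement = 4.0000

Answer: 4.0000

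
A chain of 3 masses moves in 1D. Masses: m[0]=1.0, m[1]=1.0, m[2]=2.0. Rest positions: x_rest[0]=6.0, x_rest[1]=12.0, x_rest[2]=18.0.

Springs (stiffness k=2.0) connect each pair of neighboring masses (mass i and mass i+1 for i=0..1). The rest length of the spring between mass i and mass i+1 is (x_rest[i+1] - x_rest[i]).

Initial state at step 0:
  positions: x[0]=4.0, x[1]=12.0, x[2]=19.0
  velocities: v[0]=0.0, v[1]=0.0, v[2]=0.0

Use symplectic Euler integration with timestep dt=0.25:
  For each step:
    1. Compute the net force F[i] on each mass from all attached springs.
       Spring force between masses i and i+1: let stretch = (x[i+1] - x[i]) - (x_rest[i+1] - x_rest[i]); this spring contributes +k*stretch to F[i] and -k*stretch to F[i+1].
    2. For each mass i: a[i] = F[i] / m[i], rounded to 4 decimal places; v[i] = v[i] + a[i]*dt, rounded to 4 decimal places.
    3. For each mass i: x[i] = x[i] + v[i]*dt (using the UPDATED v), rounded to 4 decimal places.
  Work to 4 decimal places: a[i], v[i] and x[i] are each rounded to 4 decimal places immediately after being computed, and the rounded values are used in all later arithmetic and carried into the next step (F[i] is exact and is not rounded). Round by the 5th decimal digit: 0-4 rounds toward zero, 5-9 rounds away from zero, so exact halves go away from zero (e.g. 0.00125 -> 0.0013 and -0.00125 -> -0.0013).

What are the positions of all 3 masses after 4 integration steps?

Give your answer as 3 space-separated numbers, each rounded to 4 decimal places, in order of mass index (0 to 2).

Answer: 5.8817 11.4372 18.3406

Derivation:
Step 0: x=[4.0000 12.0000 19.0000] v=[0.0000 0.0000 0.0000]
Step 1: x=[4.2500 11.8750 18.9375] v=[1.0000 -0.5000 -0.2500]
Step 2: x=[4.7031 11.6797 18.8086] v=[1.8125 -0.7813 -0.5156]
Step 3: x=[5.2783 11.5034 18.6092] v=[2.3008 -0.7052 -0.7978]
Step 4: x=[5.8817 11.4372 18.3406] v=[2.4134 -0.2649 -1.0743]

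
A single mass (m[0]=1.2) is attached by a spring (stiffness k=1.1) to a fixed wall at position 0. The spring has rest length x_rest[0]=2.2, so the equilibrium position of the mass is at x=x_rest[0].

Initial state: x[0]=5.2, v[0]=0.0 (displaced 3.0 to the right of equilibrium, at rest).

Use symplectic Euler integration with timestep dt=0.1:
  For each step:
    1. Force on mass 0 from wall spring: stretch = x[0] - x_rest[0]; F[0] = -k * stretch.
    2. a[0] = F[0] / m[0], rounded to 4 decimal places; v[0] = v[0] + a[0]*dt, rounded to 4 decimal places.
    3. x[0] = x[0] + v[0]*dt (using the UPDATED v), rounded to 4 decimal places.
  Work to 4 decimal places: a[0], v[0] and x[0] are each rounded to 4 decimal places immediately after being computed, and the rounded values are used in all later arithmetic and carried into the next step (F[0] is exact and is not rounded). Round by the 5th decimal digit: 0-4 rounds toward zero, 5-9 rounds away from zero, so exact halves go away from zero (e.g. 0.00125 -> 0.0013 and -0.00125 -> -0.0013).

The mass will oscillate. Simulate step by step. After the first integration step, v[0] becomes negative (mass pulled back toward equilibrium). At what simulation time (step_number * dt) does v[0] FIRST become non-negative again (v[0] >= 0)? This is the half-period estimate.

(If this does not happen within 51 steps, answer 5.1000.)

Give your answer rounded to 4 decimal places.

Answer: 3.3000

Derivation:
Step 0: x=[5.2000] v=[0.0000]
Step 1: x=[5.1725] v=[-0.2750]
Step 2: x=[5.1178] v=[-0.5475]
Step 3: x=[5.0363] v=[-0.8150]
Step 4: x=[4.9288] v=[-1.0750]
Step 5: x=[4.7963] v=[-1.3251]
Step 6: x=[4.6400] v=[-1.5631]
Step 7: x=[4.4613] v=[-1.7868]
Step 8: x=[4.2619] v=[-1.9941]
Step 9: x=[4.0436] v=[-2.1831]
Step 10: x=[3.8084] v=[-2.3521]
Step 11: x=[3.5585] v=[-2.4995]
Step 12: x=[3.2961] v=[-2.6240]
Step 13: x=[3.0237] v=[-2.7245]
Step 14: x=[2.7437] v=[-2.8000]
Step 15: x=[2.4587] v=[-2.8498]
Step 16: x=[2.1714] v=[-2.8735]
Step 17: x=[1.8843] v=[-2.8709]
Step 18: x=[1.6001] v=[-2.8420]
Step 19: x=[1.3214] v=[-2.7870]
Step 20: x=[1.0508] v=[-2.7065]
Step 21: x=[0.7907] v=[-2.6012]
Step 22: x=[0.5435] v=[-2.4720]
Step 23: x=[0.3115] v=[-2.3202]
Step 24: x=[0.0968] v=[-2.1471]
Step 25: x=[-0.0986] v=[-1.9543]
Step 26: x=[-0.2730] v=[-1.7436]
Step 27: x=[-0.4247] v=[-1.5169]
Step 28: x=[-0.5523] v=[-1.2763]
Step 29: x=[-0.6547] v=[-1.0240]
Step 30: x=[-0.7309] v=[-0.7623]
Step 31: x=[-0.7803] v=[-0.4936]
Step 32: x=[-0.8023] v=[-0.2204]
Step 33: x=[-0.7968] v=[0.0548]
First v>=0 after going negative at step 33, time=3.3000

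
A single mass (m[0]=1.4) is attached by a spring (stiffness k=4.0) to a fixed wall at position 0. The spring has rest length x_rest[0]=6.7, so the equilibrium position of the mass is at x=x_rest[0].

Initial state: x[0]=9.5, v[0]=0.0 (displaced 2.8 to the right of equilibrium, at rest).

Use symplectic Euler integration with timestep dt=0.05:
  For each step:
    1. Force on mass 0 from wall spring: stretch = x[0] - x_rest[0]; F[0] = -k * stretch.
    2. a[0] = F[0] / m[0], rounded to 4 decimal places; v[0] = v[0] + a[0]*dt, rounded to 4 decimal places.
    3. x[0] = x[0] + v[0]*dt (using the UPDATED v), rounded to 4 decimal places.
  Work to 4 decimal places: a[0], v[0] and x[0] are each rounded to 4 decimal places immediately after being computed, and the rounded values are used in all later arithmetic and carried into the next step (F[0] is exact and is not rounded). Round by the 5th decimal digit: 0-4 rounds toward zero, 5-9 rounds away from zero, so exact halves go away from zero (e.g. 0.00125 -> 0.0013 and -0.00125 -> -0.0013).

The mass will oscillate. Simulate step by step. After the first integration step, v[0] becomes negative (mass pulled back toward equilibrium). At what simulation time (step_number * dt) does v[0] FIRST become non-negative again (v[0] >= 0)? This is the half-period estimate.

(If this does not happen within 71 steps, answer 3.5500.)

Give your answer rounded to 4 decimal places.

Step 0: x=[9.5000] v=[0.0000]
Step 1: x=[9.4800] v=[-0.4000]
Step 2: x=[9.4401] v=[-0.7971]
Step 3: x=[9.3807] v=[-1.1885]
Step 4: x=[9.3021] v=[-1.5715]
Step 5: x=[9.2049] v=[-1.9432]
Step 6: x=[9.0899] v=[-2.3010]
Step 7: x=[8.9578] v=[-2.6424]
Step 8: x=[8.8096] v=[-2.9649]
Step 9: x=[8.6463] v=[-3.2663]
Step 10: x=[8.4691] v=[-3.5443]
Step 11: x=[8.2793] v=[-3.7970]
Step 12: x=[8.0782] v=[-4.0226]
Step 13: x=[7.8672] v=[-4.2195]
Step 14: x=[7.6479] v=[-4.3862]
Step 15: x=[7.4218] v=[-4.5216]
Step 16: x=[7.1906] v=[-4.6247]
Step 17: x=[6.9559] v=[-4.6948]
Step 18: x=[6.7193] v=[-4.7314]
Step 19: x=[6.4826] v=[-4.7342]
Step 20: x=[6.2474] v=[-4.7031]
Step 21: x=[6.0155] v=[-4.6384]
Step 22: x=[5.7885] v=[-4.5406]
Step 23: x=[5.5680] v=[-4.4104]
Step 24: x=[5.3556] v=[-4.2487]
Step 25: x=[5.1528] v=[-4.0566]
Step 26: x=[4.9610] v=[-3.8356]
Step 27: x=[4.7816] v=[-3.5872]
Step 28: x=[4.6159] v=[-3.3131]
Step 29: x=[4.4651] v=[-3.0154]
Step 30: x=[4.3303] v=[-2.6961]
Step 31: x=[4.2124] v=[-2.3576]
Step 32: x=[4.1123] v=[-2.0022]
Step 33: x=[4.0307] v=[-1.6325]
Step 34: x=[3.9681] v=[-1.2512]
Step 35: x=[3.9251] v=[-0.8609]
Step 36: x=[3.9019] v=[-0.4645]
Step 37: x=[3.8987] v=[-0.0648]
Step 38: x=[3.9155] v=[0.3354]
First v>=0 after going negative at step 38, time=1.9000

Answer: 1.9000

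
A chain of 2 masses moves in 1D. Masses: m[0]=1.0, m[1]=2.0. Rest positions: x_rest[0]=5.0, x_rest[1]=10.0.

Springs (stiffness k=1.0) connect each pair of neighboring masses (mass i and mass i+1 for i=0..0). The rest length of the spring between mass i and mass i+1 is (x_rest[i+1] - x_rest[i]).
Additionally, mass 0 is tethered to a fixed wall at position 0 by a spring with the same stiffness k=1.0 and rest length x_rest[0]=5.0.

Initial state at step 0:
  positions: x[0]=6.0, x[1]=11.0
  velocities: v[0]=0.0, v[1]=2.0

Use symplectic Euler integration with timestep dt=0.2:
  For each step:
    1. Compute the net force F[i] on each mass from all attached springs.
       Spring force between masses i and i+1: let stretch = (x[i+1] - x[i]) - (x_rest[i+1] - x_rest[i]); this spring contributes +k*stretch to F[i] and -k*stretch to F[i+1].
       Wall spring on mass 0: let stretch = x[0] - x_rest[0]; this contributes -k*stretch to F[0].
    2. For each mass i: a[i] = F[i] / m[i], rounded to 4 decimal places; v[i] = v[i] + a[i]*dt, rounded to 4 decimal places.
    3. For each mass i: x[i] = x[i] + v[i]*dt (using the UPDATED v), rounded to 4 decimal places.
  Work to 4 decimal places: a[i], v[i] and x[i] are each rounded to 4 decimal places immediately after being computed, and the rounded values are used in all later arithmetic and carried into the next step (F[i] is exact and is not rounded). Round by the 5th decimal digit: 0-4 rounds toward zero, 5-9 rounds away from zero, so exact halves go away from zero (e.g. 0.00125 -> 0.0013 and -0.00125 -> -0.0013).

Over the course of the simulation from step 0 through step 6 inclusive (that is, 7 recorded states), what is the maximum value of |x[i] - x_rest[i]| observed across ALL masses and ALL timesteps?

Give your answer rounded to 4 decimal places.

Step 0: x=[6.0000 11.0000] v=[0.0000 2.0000]
Step 1: x=[5.9600 11.4000] v=[-0.2000 2.0000]
Step 2: x=[5.8992 11.7912] v=[-0.3040 1.9560]
Step 3: x=[5.8381 12.1646] v=[-0.3054 1.8668]
Step 4: x=[5.7966 12.5114] v=[-0.2077 1.7341]
Step 5: x=[5.7918 12.8239] v=[-0.0241 1.5626]
Step 6: x=[5.8366 13.0958] v=[0.2240 1.3594]
Max displacement = 3.0958

Answer: 3.0958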